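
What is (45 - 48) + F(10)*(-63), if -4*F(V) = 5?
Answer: 303/4 ≈ 75.750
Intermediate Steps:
F(V) = -5/4 (F(V) = -¼*5 = -5/4)
(45 - 48) + F(10)*(-63) = (45 - 48) - 5/4*(-63) = -3 + 315/4 = 303/4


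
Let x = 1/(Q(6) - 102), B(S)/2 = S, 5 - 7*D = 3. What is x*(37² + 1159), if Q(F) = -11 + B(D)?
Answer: -17696/787 ≈ -22.485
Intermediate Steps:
D = 2/7 (D = 5/7 - ⅐*3 = 5/7 - 3/7 = 2/7 ≈ 0.28571)
B(S) = 2*S
Q(F) = -73/7 (Q(F) = -11 + 2*(2/7) = -11 + 4/7 = -73/7)
x = -7/787 (x = 1/(-73/7 - 102) = 1/(-787/7) = -7/787 ≈ -0.0088945)
x*(37² + 1159) = -7*(37² + 1159)/787 = -7*(1369 + 1159)/787 = -7/787*2528 = -17696/787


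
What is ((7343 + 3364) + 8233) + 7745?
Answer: 26685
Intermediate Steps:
((7343 + 3364) + 8233) + 7745 = (10707 + 8233) + 7745 = 18940 + 7745 = 26685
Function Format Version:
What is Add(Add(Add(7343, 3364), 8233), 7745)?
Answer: 26685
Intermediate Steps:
Add(Add(Add(7343, 3364), 8233), 7745) = Add(Add(10707, 8233), 7745) = Add(18940, 7745) = 26685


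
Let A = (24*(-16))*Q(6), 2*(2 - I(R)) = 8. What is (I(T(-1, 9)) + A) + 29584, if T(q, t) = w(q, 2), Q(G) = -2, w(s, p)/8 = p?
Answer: 30350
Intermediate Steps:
w(s, p) = 8*p
T(q, t) = 16 (T(q, t) = 8*2 = 16)
I(R) = -2 (I(R) = 2 - 1/2*8 = 2 - 4 = -2)
A = 768 (A = (24*(-16))*(-2) = -384*(-2) = 768)
(I(T(-1, 9)) + A) + 29584 = (-2 + 768) + 29584 = 766 + 29584 = 30350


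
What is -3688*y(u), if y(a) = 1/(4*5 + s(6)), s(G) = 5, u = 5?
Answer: -3688/25 ≈ -147.52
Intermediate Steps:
y(a) = 1/25 (y(a) = 1/(4*5 + 5) = 1/(20 + 5) = 1/25)
-3688*y(u) = -3688*1/25 = -3688/25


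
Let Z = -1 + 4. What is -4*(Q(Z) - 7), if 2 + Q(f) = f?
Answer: 24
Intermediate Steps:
Z = 3
Q(f) = -2 + f
-4*(Q(Z) - 7) = -4*((-2 + 3) - 7) = -4*(1 - 7) = -4*(-6) = 24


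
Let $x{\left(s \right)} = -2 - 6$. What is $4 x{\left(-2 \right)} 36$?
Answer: $-1152$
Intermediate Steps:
$x{\left(s \right)} = -8$ ($x{\left(s \right)} = -2 - 6 = -8$)
$4 x{\left(-2 \right)} 36 = 4 \left(-8\right) 36 = \left(-32\right) 36 = -1152$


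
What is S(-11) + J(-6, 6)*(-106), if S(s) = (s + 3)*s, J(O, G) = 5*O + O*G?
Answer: 7084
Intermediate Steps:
J(O, G) = 5*O + G*O
S(s) = s*(3 + s) (S(s) = (3 + s)*s = s*(3 + s))
S(-11) + J(-6, 6)*(-106) = -11*(3 - 11) - 6*(5 + 6)*(-106) = -11*(-8) - 6*11*(-106) = 88 - 66*(-106) = 88 + 6996 = 7084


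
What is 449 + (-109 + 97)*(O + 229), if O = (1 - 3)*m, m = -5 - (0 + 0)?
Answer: -2419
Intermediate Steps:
m = -5 (m = -5 - 1*0 = -5 + 0 = -5)
O = 10 (O = (1 - 3)*(-5) = -2*(-5) = 10)
449 + (-109 + 97)*(O + 229) = 449 + (-109 + 97)*(10 + 229) = 449 - 12*239 = 449 - 2868 = -2419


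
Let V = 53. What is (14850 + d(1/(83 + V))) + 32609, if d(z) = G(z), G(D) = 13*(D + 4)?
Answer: 6461509/136 ≈ 47511.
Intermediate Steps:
G(D) = 52 + 13*D (G(D) = 13*(4 + D) = 52 + 13*D)
d(z) = 52 + 13*z
(14850 + d(1/(83 + V))) + 32609 = (14850 + (52 + 13/(83 + 53))) + 32609 = (14850 + (52 + 13/136)) + 32609 = (14850 + 7085/136) + 32609 = 2026685/136 + 32609 = 6461509/136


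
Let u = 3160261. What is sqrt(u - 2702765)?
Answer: 2*sqrt(114374) ≈ 676.38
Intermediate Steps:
sqrt(u - 2702765) = sqrt(3160261 - 2702765) = sqrt(457496) = 2*sqrt(114374)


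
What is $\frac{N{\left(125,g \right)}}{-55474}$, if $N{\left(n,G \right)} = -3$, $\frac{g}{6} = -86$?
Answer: $\frac{3}{55474} \approx 5.4079 \cdot 10^{-5}$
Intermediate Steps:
$g = -516$ ($g = 6 \left(-86\right) = -516$)
$\frac{N{\left(125,g \right)}}{-55474} = - \frac{3}{-55474} = \left(-3\right) \left(- \frac{1}{55474}\right) = \frac{3}{55474}$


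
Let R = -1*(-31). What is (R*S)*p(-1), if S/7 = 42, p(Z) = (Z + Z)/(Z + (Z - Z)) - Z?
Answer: 27342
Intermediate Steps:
p(Z) = 2 - Z (p(Z) = (2*Z)/(Z + 0) - Z = (2*Z)/Z - Z = 2 - Z)
S = 294 (S = 7*42 = 294)
R = 31
(R*S)*p(-1) = (31*294)*(2 - 1*(-1)) = 9114*(2 + 1) = 9114*3 = 27342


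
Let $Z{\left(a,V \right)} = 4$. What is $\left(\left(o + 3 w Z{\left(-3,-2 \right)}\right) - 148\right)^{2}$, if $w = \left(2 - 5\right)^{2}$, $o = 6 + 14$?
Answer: $400$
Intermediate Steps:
$o = 20$
$w = 9$ ($w = \left(-3\right)^{2} = 9$)
$\left(\left(o + 3 w Z{\left(-3,-2 \right)}\right) - 148\right)^{2} = \left(\left(20 + 3 \cdot 9 \cdot 4\right) - 148\right)^{2} = \left(\left(20 + 27 \cdot 4\right) - 148\right)^{2} = \left(\left(20 + 108\right) - 148\right)^{2} = \left(128 - 148\right)^{2} = \left(-20\right)^{2} = 400$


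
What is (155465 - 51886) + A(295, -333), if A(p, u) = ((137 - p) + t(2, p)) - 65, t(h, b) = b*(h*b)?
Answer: 277406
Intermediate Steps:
t(h, b) = h*b**2 (t(h, b) = b*(b*h) = h*b**2)
A(p, u) = 72 - p + 2*p**2 (A(p, u) = ((137 - p) + 2*p**2) - 65 = (137 - p + 2*p**2) - 65 = 72 - p + 2*p**2)
(155465 - 51886) + A(295, -333) = (155465 - 51886) + (72 - 1*295 + 2*295**2) = 103579 + (72 - 295 + 2*87025) = 103579 + (72 - 295 + 174050) = 103579 + 173827 = 277406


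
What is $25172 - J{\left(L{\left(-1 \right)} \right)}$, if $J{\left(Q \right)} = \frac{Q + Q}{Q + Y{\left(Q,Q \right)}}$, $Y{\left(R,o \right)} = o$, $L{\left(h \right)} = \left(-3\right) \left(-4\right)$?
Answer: $25171$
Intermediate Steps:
$L{\left(h \right)} = 12$
$J{\left(Q \right)} = 1$ ($J{\left(Q \right)} = \frac{Q + Q}{Q + Q} = \frac{2 Q}{2 Q} = 2 Q \frac{1}{2 Q} = 1$)
$25172 - J{\left(L{\left(-1 \right)} \right)} = 25172 - 1 = 25171$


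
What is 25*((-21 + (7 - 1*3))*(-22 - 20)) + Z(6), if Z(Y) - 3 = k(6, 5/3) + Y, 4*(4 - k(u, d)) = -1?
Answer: 71453/4 ≈ 17863.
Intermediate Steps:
k(u, d) = 17/4 (k(u, d) = 4 - ¼*(-1) = 4 + ¼ = 17/4)
Z(Y) = 29/4 + Y (Z(Y) = 3 + (17/4 + Y) = 29/4 + Y)
25*((-21 + (7 - 1*3))*(-22 - 20)) + Z(6) = 25*((-21 + (7 - 1*3))*(-22 - 20)) + (29/4 + 6) = 25*((-21 + (7 - 3))*(-42)) + 53/4 = 25*((-21 + 4)*(-42)) + 53/4 = 25*(-17*(-42)) + 53/4 = 25*714 + 53/4 = 17850 + 53/4 = 71453/4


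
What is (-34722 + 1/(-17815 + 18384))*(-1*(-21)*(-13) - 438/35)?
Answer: 197429872281/19915 ≈ 9.9136e+6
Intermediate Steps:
(-34722 + 1/(-17815 + 18384))*(-1*(-21)*(-13) - 438/35) = (-34722 + 1/569)*(21*(-13) - 438*1/35) = (-34722 + 1/569)*(-273 - 438/35) = -19756817/569*(-9993/35) = 197429872281/19915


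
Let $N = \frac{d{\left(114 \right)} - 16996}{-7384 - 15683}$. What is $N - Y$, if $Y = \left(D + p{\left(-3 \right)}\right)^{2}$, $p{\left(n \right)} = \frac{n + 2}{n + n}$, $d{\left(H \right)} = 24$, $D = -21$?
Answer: $- \frac{13326329}{30756} \approx -433.29$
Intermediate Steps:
$p{\left(n \right)} = \frac{2 + n}{2 n}$
$Y = \frac{15625}{36}$ ($Y = \left(-21 + \frac{2 - 3}{2 \left(-3\right)}\right)^{2} = \left(-21 + \frac{1}{2} \left(- \frac{1}{3}\right) \left(-1\right)\right)^{2} = \left(-21 + \frac{1}{6}\right)^{2} = \left(- \frac{125}{6}\right)^{2} = \frac{15625}{36} \approx 434.03$)
$N = \frac{16972}{23067}$ ($N = \frac{24 - 16996}{-7384 - 15683} = - \frac{16972}{-23067} = \left(-16972\right) \left(- \frac{1}{23067}\right) = \frac{16972}{23067} \approx 0.73577$)
$N - Y = \frac{16972}{23067} - \frac{15625}{36} = - \frac{13326329}{30756}$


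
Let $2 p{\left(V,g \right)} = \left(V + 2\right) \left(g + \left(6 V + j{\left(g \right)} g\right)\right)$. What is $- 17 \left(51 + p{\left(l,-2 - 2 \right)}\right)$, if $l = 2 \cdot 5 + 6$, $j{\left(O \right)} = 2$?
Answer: $-13719$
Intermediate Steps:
$l = 16$ ($l = 10 + 6 = 16$)
$p{\left(V,g \right)} = \frac{\left(2 + V\right) \left(3 g + 6 V\right)}{2}$ ($p{\left(V,g \right)} = \frac{\left(V + 2\right) \left(g + \left(6 V + 2 g\right)\right)}{2} = \frac{\left(2 + V\right) \left(g + \left(2 g + 6 V\right)\right)}{2} = \frac{\left(2 + V\right) \left(3 g + 6 V\right)}{2}$)
$- 17 \left(51 + p{\left(l,-2 - 2 \right)}\right) = - 17 \left(51 + \left(3 \left(-2 - 2\right) + 3 \cdot 16^{2} + 6 \cdot 16 + \frac{3}{2} \cdot 16 \left(-2 - 2\right)\right)\right) = - 17 \left(51 + \left(3 \left(-4\right) + 3 \cdot 256 + 96 + \frac{3}{2} \cdot 16 \left(-4\right)\right)\right) = - 17 \left(51 + \left(-12 + 768 + 96 - 96\right)\right) = - 17 \left(51 + 756\right) = \left(-17\right) 807 = -13719$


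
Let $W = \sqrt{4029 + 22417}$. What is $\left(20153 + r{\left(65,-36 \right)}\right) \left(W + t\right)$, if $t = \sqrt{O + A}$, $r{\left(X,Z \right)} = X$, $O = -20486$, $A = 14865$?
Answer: $20218 \sqrt{26446} + 20218 i \sqrt{5621} \approx 3.2879 \cdot 10^{6} + 1.5158 \cdot 10^{6} i$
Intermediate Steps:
$t = i \sqrt{5621}$ ($t = \sqrt{-20486 + 14865} = \sqrt{-5621} = i \sqrt{5621} \approx 74.973 i$)
$W = \sqrt{26446} \approx 162.62$
$\left(20153 + r{\left(65,-36 \right)}\right) \left(W + t\right) = \left(20153 + 65\right) \left(\sqrt{26446} + i \sqrt{5621}\right) = 20218 \left(\sqrt{26446} + i \sqrt{5621}\right) = 20218 \sqrt{26446} + 20218 i \sqrt{5621}$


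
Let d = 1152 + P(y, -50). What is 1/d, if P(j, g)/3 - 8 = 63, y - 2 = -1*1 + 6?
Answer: 1/1365 ≈ 0.00073260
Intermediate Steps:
y = 7 (y = 2 + (-1*1 + 6) = 2 + (-1 + 6) = 2 + 5 = 7)
P(j, g) = 213 (P(j, g) = 24 + 3*63 = 24 + 189 = 213)
d = 1365 (d = 1152 + 213 = 1365)
1/d = 1/1365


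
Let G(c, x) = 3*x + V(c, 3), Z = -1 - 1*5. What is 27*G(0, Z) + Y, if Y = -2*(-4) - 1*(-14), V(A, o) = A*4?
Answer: -464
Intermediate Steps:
V(A, o) = 4*A
Z = -6 (Z = -1 - 5 = -6)
G(c, x) = 3*x + 4*c
Y = 22 (Y = 8 + 14 = 22)
27*G(0, Z) + Y = 27*(3*(-6) + 4*0) + 22 = 27*(-18 + 0) + 22 = 27*(-18) + 22 = -486 + 22 = -464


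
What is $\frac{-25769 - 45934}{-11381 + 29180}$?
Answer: $- \frac{23901}{5933} \approx -4.0285$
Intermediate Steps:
$\frac{-25769 - 45934}{-11381 + 29180} = - \frac{71703}{17799} = \left(-71703\right) \frac{1}{17799} = - \frac{23901}{5933}$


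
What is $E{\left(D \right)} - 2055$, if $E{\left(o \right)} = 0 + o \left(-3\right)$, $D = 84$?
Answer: $-2307$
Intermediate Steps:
$E{\left(o \right)} = - 3 o$ ($E{\left(o \right)} = 0 - 3 o = - 3 o$)
$E{\left(D \right)} - 2055 = \left(-3\right) 84 - 2055 = -252 - 2055 = -2307$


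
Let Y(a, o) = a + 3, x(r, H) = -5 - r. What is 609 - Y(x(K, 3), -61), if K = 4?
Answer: 615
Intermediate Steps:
Y(a, o) = 3 + a
609 - Y(x(K, 3), -61) = 609 - (3 + (-5 - 1*4)) = 609 - (3 + (-5 - 4)) = 609 - (3 - 9) = 609 - 1*(-6) = 609 + 6 = 615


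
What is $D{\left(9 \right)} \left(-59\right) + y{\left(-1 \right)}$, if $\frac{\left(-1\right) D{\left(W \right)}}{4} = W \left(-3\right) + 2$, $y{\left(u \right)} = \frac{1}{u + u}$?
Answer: $- \frac{11801}{2} \approx -5900.5$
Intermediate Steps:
$y{\left(u \right)} = \frac{1}{2 u}$
$D{\left(W \right)} = -8 + 12 W$ ($D{\left(W \right)} = - 4 \left(W \left(-3\right) + 2\right) = - 4 \left(- 3 W + 2\right) = - 4 \left(2 - 3 W\right) = -8 + 12 W$)
$D{\left(9 \right)} \left(-59\right) + y{\left(-1 \right)} = \left(-8 + 12 \cdot 9\right) \left(-59\right) + \frac{1}{2 \left(-1\right)} = \left(-8 + 108\right) \left(-59\right) + \frac{1}{2} \left(-1\right) = 100 \left(-59\right) - \frac{1}{2} = -5900 - \frac{1}{2} = - \frac{11801}{2}$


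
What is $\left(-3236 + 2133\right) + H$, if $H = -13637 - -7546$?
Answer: $-7194$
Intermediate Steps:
$H = -6091$ ($H = -13637 + 7546 = -6091$)
$\left(-3236 + 2133\right) + H = \left(-3236 + 2133\right) - 6091 = -1103 - 6091 = -7194$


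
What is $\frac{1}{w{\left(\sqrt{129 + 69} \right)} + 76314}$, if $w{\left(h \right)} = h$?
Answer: $\frac{12719}{970637733} - \frac{\sqrt{22}}{1941275466} \approx 1.3101 \cdot 10^{-5}$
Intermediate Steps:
$\frac{1}{w{\left(\sqrt{129 + 69} \right)} + 76314} = \frac{1}{\sqrt{129 + 69} + 76314} = \frac{1}{\sqrt{198} + 76314} = \frac{1}{3 \sqrt{22} + 76314} = \frac{1}{76314 + 3 \sqrt{22}}$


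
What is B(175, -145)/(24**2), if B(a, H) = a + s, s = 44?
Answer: 73/192 ≈ 0.38021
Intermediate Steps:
B(a, H) = 44 + a (B(a, H) = a + 44 = 44 + a)
B(175, -145)/(24**2) = (44 + 175)/(24**2) = 219/576 = 219*(1/576) = 73/192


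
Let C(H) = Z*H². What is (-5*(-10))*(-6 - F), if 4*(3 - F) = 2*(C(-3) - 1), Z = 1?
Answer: -250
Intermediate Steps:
C(H) = H² (C(H) = 1*H² = H²)
F = -1 (F = 3 - ((-3)² - 1)/2 = 3 - (9 - 1)/2 = 3 - 8/2 = 3 - ¼*16 = 3 - 4 = -1)
(-5*(-10))*(-6 - F) = (-5*(-10))*(-6 - 1*(-1)) = 50*(-6 + 1) = 50*(-5) = -250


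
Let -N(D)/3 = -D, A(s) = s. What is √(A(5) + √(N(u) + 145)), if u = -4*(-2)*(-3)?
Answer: √(5 + √73) ≈ 3.6802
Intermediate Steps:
u = -24 (u = 8*(-3) = -24)
N(D) = 3*D (N(D) = -(-3)*D = 3*D)
√(A(5) + √(N(u) + 145)) = √(5 + √(3*(-24) + 145)) = √(5 + √(-72 + 145)) = √(5 + √73)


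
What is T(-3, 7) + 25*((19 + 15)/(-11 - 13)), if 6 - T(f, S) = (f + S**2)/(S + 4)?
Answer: -4435/132 ≈ -33.599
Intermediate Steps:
T(f, S) = 6 - (f + S**2)/(4 + S) (T(f, S) = 6 - (f + S**2)/(S + 4) = 6 - (f + S**2)/(4 + S))
T(-3, 7) + 25*((19 + 15)/(-11 - 13)) = (24 - 1*(-3) - 1*7**2 + 6*7)/(4 + 7) + 25*((19 + 15)/(-11 - 13)) = (24 + 3 - 1*49 + 42)/11 + 25*(34/(-24)) = (24 + 3 - 49 + 42)/11 + 25*(34*(-1/24)) = (1/11)*20 + 25*(-17/12) = 20/11 - 425/12 = -4435/132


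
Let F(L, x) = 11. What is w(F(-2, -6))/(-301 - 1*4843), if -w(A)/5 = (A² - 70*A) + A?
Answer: -1595/2572 ≈ -0.62014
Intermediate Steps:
w(A) = -5*A² + 345*A (w(A) = -5*((A² - 70*A) + A) = -5*(A² - 69*A) = -5*A² + 345*A)
w(F(-2, -6))/(-301 - 1*4843) = (5*11*(69 - 1*11))/(-301 - 1*4843) = (5*11*(69 - 11))/(-301 - 4843) = (5*11*58)/(-5144) = 3190*(-1/5144) = -1595/2572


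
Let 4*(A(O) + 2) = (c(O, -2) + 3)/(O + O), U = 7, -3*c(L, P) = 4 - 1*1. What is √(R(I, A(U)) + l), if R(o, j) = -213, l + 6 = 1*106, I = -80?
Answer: I*√113 ≈ 10.63*I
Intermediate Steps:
c(L, P) = -1 (c(L, P) = -(4 - 1*1)/3 = -(4 - 1)/3 = -⅓*3 = -1)
A(O) = -2 + 1/(4*O) (A(O) = -2 + ((-1 + 3)/(O + O))/4 = -2 + (2/((2*O)))/4 = -2 + (2*(1/(2*O)))/4 = -2 + 1/(4*O))
l = 100 (l = -6 + 1*106 = -6 + 106 = 100)
√(R(I, A(U)) + l) = √(-213 + 100) = √(-113) = I*√113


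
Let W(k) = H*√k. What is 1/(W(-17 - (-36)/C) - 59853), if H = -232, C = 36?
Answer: -59853/3583242793 + 928*I/3583242793 ≈ -1.6704e-5 + 2.5898e-7*I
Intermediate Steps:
W(k) = -232*√k
1/(W(-17 - (-36)/C) - 59853) = 1/(-232*√(-17 - (-36)/36) - 59853) = 1/(-232*√(-17 - 1*(-1)) - 59853) = 1/(-232*√(-17 + 1) - 59853) = 1/(-928*I - 59853) = 1/(-59853 - 928*I) = (-59853 + 928*I)/3583242793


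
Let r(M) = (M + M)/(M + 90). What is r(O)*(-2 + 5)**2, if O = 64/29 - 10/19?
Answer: 4167/12629 ≈ 0.32996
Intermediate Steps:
O = 926/551 (O = 64*(1/29) - 10*1/19 = 64/29 - 10/19 = 926/551 ≈ 1.6806)
r(M) = 2*M/(90 + M) (r(M) = (2*M)/(90 + M) = 2*M/(90 + M))
r(O)*(-2 + 5)**2 = (2*(926/551)/(90 + 926/551))*(-2 + 5)**2 = (2*(926/551)/(50516/551))*3**2 = (2*(926/551)*(551/50516))*9 = (463/12629)*9 = 4167/12629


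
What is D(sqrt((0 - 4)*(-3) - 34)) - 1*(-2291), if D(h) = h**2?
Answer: 2269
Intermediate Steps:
D(sqrt((0 - 4)*(-3) - 34)) - 1*(-2291) = (sqrt((0 - 4)*(-3) - 34))**2 - 1*(-2291) = (sqrt(-4*(-3) - 34))**2 + 2291 = (sqrt(12 - 34))**2 + 2291 = (sqrt(-22))**2 + 2291 = (I*sqrt(22))**2 + 2291 = -22 + 2291 = 2269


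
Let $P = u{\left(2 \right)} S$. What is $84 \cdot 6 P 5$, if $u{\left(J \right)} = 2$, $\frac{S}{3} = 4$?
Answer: $60480$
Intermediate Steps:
$S = 12$ ($S = 3 \cdot 4 = 12$)
$P = 24$ ($P = 2 \cdot 12 = 24$)
$84 \cdot 6 P 5 = 84 \cdot 6 \cdot 24 \cdot 5 = 84 \cdot 144 \cdot 5 = 84 \cdot 720 = 60480$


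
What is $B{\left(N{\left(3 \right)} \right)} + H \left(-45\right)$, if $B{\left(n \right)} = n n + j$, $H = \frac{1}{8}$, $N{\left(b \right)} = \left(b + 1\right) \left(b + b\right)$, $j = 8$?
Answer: $\frac{4627}{8} \approx 578.38$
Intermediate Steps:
$N{\left(b \right)} = 2 b \left(1 + b\right)$ ($N{\left(b \right)} = \left(1 + b\right) 2 b = 2 b \left(1 + b\right)$)
$H = \frac{1}{8} \approx 0.125$
$B{\left(n \right)} = 8 + n^{2}$ ($B{\left(n \right)} = n n + 8 = n^{2} + 8 = 8 + n^{2}$)
$B{\left(N{\left(3 \right)} \right)} + H \left(-45\right) = \left(8 + \left(2 \cdot 3 \left(1 + 3\right)\right)^{2}\right) + \frac{1}{8} \left(-45\right) = \left(8 + \left(2 \cdot 3 \cdot 4\right)^{2}\right) - \frac{45}{8} = \left(8 + 24^{2}\right) - \frac{45}{8} = \left(8 + 576\right) - \frac{45}{8} = 584 - \frac{45}{8} = \frac{4627}{8}$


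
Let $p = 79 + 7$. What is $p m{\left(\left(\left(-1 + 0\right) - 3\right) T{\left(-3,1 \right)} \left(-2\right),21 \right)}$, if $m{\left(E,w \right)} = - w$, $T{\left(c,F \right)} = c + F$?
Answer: $-1806$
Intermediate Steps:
$T{\left(c,F \right)} = F + c$
$p = 86$
$p m{\left(\left(\left(-1 + 0\right) - 3\right) T{\left(-3,1 \right)} \left(-2\right),21 \right)} = 86 \left(\left(-1\right) 21\right) = 86 \left(-21\right) = -1806$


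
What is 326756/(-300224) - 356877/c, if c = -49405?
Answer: 22749915067/3708141680 ≈ 6.1351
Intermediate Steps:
326756/(-300224) - 356877/c = 326756/(-300224) - 356877/(-49405) = 326756*(-1/300224) - 356877*(-1/49405) = -81689/75056 + 356877/49405 = 22749915067/3708141680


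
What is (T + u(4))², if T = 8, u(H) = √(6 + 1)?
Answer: (8 + √7)² ≈ 113.33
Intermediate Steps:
u(H) = √7
(T + u(4))² = (8 + √7)²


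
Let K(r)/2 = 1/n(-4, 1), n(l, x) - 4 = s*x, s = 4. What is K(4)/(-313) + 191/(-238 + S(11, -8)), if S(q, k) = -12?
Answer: -119691/156500 ≈ -0.76480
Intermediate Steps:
n(l, x) = 4 + 4*x
K(r) = ¼ (K(r) = 2/(4 + 4*1) = 2/(4 + 4) = 2/8 = 2*(⅛) = ¼)
K(4)/(-313) + 191/(-238 + S(11, -8)) = (¼)/(-313) + 191/(-238 - 12) = (¼)*(-1/313) + 191/(-250) = -1/1252 + 191*(-1/250) = -1/1252 - 191/250 = -119691/156500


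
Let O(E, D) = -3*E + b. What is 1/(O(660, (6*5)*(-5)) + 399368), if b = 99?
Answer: 1/397487 ≈ 2.5158e-6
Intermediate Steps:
O(E, D) = 99 - 3*E (O(E, D) = -3*E + 99 = 99 - 3*E)
1/(O(660, (6*5)*(-5)) + 399368) = 1/((99 - 3*660) + 399368) = 1/((99 - 1980) + 399368) = 1/(-1881 + 399368) = 1/397487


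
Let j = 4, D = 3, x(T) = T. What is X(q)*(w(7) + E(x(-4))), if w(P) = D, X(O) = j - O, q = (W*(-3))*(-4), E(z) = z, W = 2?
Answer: 20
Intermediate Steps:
q = 24 (q = (2*(-3))*(-4) = -6*(-4) = 24)
X(O) = 4 - O
w(P) = 3
X(q)*(w(7) + E(x(-4))) = (4 - 1*24)*(3 - 4) = (4 - 24)*(-1) = -20*(-1) = 20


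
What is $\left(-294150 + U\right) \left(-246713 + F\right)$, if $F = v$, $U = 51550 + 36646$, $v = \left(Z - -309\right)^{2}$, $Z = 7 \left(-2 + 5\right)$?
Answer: $28383138602$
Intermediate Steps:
$Z = 21$ ($Z = 7 \cdot 3 = 21$)
$v = 108900$ ($v = \left(21 - -309\right)^{2} = \left(21 + 309\right)^{2} = 330^{2} = 108900$)
$U = 88196$
$F = 108900$
$\left(-294150 + U\right) \left(-246713 + F\right) = \left(-294150 + 88196\right) \left(-246713 + 108900\right) = \left(-205954\right) \left(-137813\right) = 28383138602$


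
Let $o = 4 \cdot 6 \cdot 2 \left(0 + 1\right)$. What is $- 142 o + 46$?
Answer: $-6770$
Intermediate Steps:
$o = 48$ ($o = 24 \cdot 2 \cdot 1 = 24 \cdot 2 = 48$)
$- 142 o + 46 = \left(-142\right) 48 + 46 = -6816 + 46 = -6770$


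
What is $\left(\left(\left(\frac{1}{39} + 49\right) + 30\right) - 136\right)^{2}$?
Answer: $\frac{4937284}{1521} \approx 3246.1$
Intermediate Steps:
$\left(\left(\left(\frac{1}{39} + 49\right) + 30\right) - 136\right)^{2} = \left(\left(\frac{1912}{39} + 30\right) - 136\right)^{2} = \left(\frac{3082}{39} - 136\right)^{2} = \left(- \frac{2222}{39}\right)^{2} = \frac{4937284}{1521}$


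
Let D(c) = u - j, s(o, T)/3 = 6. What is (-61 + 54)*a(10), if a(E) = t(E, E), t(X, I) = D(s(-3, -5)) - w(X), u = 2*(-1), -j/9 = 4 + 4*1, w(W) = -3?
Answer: -511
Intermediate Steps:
s(o, T) = 18 (s(o, T) = 3*6 = 18)
j = -72 (j = -9*(4 + 4*1) = -9*(4 + 4) = -9*8 = -72)
u = -2
D(c) = 70 (D(c) = -2 - 1*(-72) = -2 + 72 = 70)
t(X, I) = 73 (t(X, I) = 70 - 1*(-3) = 70 + 3 = 73)
a(E) = 73
(-61 + 54)*a(10) = (-61 + 54)*73 = -7*73 = -511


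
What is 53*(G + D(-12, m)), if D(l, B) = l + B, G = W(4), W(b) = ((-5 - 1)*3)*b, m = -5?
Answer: -4717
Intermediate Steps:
W(b) = -18*b (W(b) = (-6*3)*b = -18*b)
G = -72 (G = -18*4 = -72)
D(l, B) = B + l
53*(G + D(-12, m)) = 53*(-72 + (-5 - 12)) = 53*(-72 - 17) = 53*(-89) = -4717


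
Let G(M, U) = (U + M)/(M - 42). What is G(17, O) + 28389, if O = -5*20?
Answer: 709808/25 ≈ 28392.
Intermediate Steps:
O = -100
G(M, U) = (M + U)/(-42 + M)
G(17, O) + 28389 = (17 - 100)/(-42 + 17) + 28389 = -83/(-25) + 28389 = -1/25*(-83) + 28389 = 83/25 + 28389 = 709808/25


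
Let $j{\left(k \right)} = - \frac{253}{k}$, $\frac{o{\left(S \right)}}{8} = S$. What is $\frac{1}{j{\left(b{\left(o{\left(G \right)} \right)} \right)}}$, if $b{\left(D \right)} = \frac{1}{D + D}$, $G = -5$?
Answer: $\frac{1}{20240} \approx 4.9407 \cdot 10^{-5}$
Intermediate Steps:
$o{\left(S \right)} = 8 S$
$b{\left(D \right)} = \frac{1}{2 D}$
$\frac{1}{j{\left(b{\left(o{\left(G \right)} \right)} \right)}} = \frac{1}{\left(-253\right) \frac{1}{\frac{1}{2} \frac{1}{8 \left(-5\right)}}} = \frac{1}{\left(-253\right) \frac{1}{\frac{1}{2} \frac{1}{-40}}} = \frac{1}{\left(-253\right) \frac{1}{\frac{1}{2} \left(- \frac{1}{40}\right)}} = \frac{1}{\left(-253\right) \frac{1}{- \frac{1}{80}}} = \frac{1}{\left(-253\right) \left(-80\right)} = \frac{1}{20240}$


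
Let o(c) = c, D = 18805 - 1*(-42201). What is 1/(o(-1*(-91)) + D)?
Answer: 1/61097 ≈ 1.6367e-5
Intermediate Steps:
D = 61006 (D = 18805 + 42201 = 61006)
1/(o(-1*(-91)) + D) = 1/(-1*(-91) + 61006) = 1/(91 + 61006) = 1/61097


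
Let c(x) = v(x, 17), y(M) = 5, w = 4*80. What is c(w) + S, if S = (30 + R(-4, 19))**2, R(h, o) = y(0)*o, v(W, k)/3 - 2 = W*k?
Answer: 31951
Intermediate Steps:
w = 320
v(W, k) = 6 + 3*W*k (v(W, k) = 6 + 3*(W*k) = 6 + 3*W*k)
R(h, o) = 5*o
c(x) = 6 + 51*x (c(x) = 6 + 3*x*17 = 6 + 51*x)
S = 15625 (S = (30 + 5*19)**2 = (30 + 95)**2 = 125**2 = 15625)
c(w) + S = (6 + 51*320) + 15625 = (6 + 16320) + 15625 = 16326 + 15625 = 31951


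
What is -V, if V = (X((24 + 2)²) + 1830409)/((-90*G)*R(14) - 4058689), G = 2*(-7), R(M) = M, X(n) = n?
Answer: 1831085/4041049 ≈ 0.45312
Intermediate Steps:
G = -14
V = -1831085/4041049 (V = ((24 + 2)² + 1830409)/(-90*(-14)*14 - 4058689) = (26² + 1830409)/(1260*14 - 4058689) = (676 + 1830409)/(17640 - 4058689) = 1831085/(-4041049) = 1831085*(-1/4041049) = -1831085/4041049 ≈ -0.45312)
-V = -1*(-1831085/4041049) = 1831085/4041049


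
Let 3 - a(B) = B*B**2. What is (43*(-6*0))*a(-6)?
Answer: 0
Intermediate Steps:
a(B) = 3 - B**3 (a(B) = 3 - B*B**2 = 3 - B**3)
(43*(-6*0))*a(-6) = (43*(-6*0))*(3 - 1*(-6)**3) = (43*0)*(3 - 1*(-216)) = 0*(3 + 216) = 0*219 = 0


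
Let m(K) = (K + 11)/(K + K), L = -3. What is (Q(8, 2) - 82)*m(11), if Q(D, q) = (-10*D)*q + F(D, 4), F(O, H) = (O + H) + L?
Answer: -233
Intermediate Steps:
F(O, H) = -3 + H + O (F(O, H) = (O + H) - 3 = (H + O) - 3 = -3 + H + O)
Q(D, q) = 1 + D - 10*D*q (Q(D, q) = (-10*D)*q + (-3 + 4 + D) = -10*D*q + (1 + D) = 1 + D - 10*D*q)
m(K) = (11 + K)/(2*K) (m(K) = (11 + K)/((2*K)) = (11 + K)*(1/(2*K)) = (11 + K)/(2*K))
(Q(8, 2) - 82)*m(11) = ((1 + 8 - 10*8*2) - 82)*((1/2)*(11 + 11)/11) = ((1 + 8 - 160) - 82)*((1/2)*(1/11)*22) = (-151 - 82)*1 = -233*1 = -233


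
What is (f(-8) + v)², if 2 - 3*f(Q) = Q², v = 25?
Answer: 169/9 ≈ 18.778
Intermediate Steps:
f(Q) = ⅔ - Q²/3
(f(-8) + v)² = ((⅔ - ⅓*(-8)²) + 25)² = ((⅔ - ⅓*64) + 25)² = ((⅔ - 64/3) + 25)² = (-62/3 + 25)² = (13/3)² = 169/9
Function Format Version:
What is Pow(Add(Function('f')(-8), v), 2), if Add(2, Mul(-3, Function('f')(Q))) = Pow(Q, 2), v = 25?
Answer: Rational(169, 9) ≈ 18.778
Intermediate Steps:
Function('f')(Q) = Add(Rational(2, 3), Mul(Rational(-1, 3), Pow(Q, 2)))
Pow(Add(Function('f')(-8), v), 2) = Pow(Add(Add(Rational(2, 3), Mul(Rational(-1, 3), Pow(-8, 2))), 25), 2) = Pow(Add(Add(Rational(2, 3), Mul(Rational(-1, 3), 64)), 25), 2) = Pow(Add(Add(Rational(2, 3), Rational(-64, 3)), 25), 2) = Pow(Add(Rational(-62, 3), 25), 2) = Pow(Rational(13, 3), 2) = Rational(169, 9)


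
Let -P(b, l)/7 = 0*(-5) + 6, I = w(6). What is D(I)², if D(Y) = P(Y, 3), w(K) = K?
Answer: 1764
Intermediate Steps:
I = 6
P(b, l) = -42 (P(b, l) = -7*(0*(-5) + 6) = -7*(0 + 6) = -7*6 = -42)
D(Y) = -42
D(I)² = (-42)² = 1764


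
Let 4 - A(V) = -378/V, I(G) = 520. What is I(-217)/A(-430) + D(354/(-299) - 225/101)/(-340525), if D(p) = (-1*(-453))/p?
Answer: 21433851445539/128641150825 ≈ 166.62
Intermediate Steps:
D(p) = 453/p
A(V) = 4 + 378/V (A(V) = 4 - (-378)/V = 4 + 378/V)
I(-217)/A(-430) + D(354/(-299) - 225/101)/(-340525) = 520/(4 + 378/(-430)) + (453/(354/(-299) - 225/101))/(-340525) = 520/(4 + 378*(-1/430)) + (453/(354*(-1/299) - 225*1/101))*(-1/340525) = 520/(4 - 189/215) + (453/(-354/299 - 225/101))*(-1/340525) = 520/(671/215) + (453/(-103029/30199))*(-1/340525) = 520*(215/671) + (453*(-30199/103029))*(-1/340525) = 111800/671 - 4560049/34343*(-1/340525) = 111800/671 + 4560049/11694650075 = 21433851445539/128641150825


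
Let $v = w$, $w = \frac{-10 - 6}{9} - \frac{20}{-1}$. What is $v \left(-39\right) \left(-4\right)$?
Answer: $\frac{8528}{3} \approx 2842.7$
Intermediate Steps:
$w = \frac{164}{9}$ ($w = \left(-16\right) \frac{1}{9} - -20 = - \frac{16}{9} + 20 = \frac{164}{9} \approx 18.222$)
$v = \frac{164}{9} \approx 18.222$
$v \left(-39\right) \left(-4\right) = \frac{164}{9} \left(-39\right) \left(-4\right) = \left(- \frac{2132}{3}\right) \left(-4\right) = \frac{8528}{3}$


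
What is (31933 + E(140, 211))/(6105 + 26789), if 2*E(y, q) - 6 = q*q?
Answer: 108393/65788 ≈ 1.6476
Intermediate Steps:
E(y, q) = 3 + q**2/2 (E(y, q) = 3 + (q*q)/2 = 3 + q**2/2)
(31933 + E(140, 211))/(6105 + 26789) = (31933 + (3 + (1/2)*211**2))/(6105 + 26789) = (31933 + (3 + (1/2)*44521))/32894 = (31933 + (3 + 44521/2))*(1/32894) = (31933 + 44527/2)*(1/32894) = (108393/2)*(1/32894) = 108393/65788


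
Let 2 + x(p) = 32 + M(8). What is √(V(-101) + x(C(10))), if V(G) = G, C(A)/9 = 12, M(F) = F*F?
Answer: I*√7 ≈ 2.6458*I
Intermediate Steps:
M(F) = F²
C(A) = 108 (C(A) = 9*12 = 108)
x(p) = 94 (x(p) = -2 + (32 + 8²) = -2 + (32 + 64) = -2 + 96 = 94)
√(V(-101) + x(C(10))) = √(-101 + 94) = √(-7) = I*√7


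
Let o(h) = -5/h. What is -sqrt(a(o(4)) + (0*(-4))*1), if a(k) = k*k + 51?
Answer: -29/4 ≈ -7.2500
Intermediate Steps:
a(k) = 51 + k**2 (a(k) = k**2 + 51 = 51 + k**2)
-sqrt(a(o(4)) + (0*(-4))*1) = -sqrt((51 + (-5/4)**2) + (0*(-4))*1) = -sqrt((51 + (-5*1/4)**2) + 0*1) = -sqrt((51 + (-5/4)**2) + 0) = -sqrt((51 + 25/16) + 0) = -sqrt(841/16 + 0) = -sqrt(841/16) = -1*29/4 = -29/4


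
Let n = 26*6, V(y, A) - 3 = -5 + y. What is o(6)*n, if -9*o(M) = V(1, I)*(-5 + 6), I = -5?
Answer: 52/3 ≈ 17.333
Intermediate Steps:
V(y, A) = -2 + y (V(y, A) = 3 + (-5 + y) = -2 + y)
n = 156
o(M) = 1/9 (o(M) = -(-2 + 1)*(-5 + 6)/9 = -(-1)/9 = -1/9*(-1) = 1/9)
o(6)*n = (1/9)*156 = 52/3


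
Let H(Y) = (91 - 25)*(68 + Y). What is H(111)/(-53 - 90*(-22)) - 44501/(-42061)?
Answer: 582662081/81051547 ≈ 7.1888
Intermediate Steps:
H(Y) = 4488 + 66*Y (H(Y) = 66*(68 + Y) = 4488 + 66*Y)
H(111)/(-53 - 90*(-22)) - 44501/(-42061) = (4488 + 66*111)/(-53 - 90*(-22)) - 44501/(-42061) = (4488 + 7326)/(-53 + 1980) - 44501*(-1/42061) = 11814/1927 + 44501/42061 = 582662081/81051547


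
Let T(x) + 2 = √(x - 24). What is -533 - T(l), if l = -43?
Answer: -531 - I*√67 ≈ -531.0 - 8.1853*I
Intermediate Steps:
T(x) = -2 + √(-24 + x) (T(x) = -2 + √(x - 24) = -2 + √(-24 + x))
-533 - T(l) = -533 - (-2 + √(-24 - 43)) = -533 - (-2 + √(-67)) = -533 - (-2 + I*√67) = -533 + (2 - I*√67) = -531 - I*√67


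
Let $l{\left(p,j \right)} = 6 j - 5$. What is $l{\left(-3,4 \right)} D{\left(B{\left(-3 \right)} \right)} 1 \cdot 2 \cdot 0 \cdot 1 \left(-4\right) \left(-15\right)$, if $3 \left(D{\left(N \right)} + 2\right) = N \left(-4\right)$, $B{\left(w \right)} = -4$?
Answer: $0$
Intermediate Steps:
$D{\left(N \right)} = -2 - \frac{4 N}{3}$ ($D{\left(N \right)} = -2 + \frac{N \left(-4\right)}{3} = -2 + \frac{\left(-4\right) N}{3} = -2 - \frac{4 N}{3}$)
$l{\left(p,j \right)} = -5 + 6 j$
$l{\left(-3,4 \right)} D{\left(B{\left(-3 \right)} \right)} 1 \cdot 2 \cdot 0 \cdot 1 \left(-4\right) \left(-15\right) = \left(-5 + 6 \cdot 4\right) \left(-2 - - \frac{16}{3}\right) 1 \cdot 2 \cdot 0 \cdot 1 \left(-4\right) \left(-15\right) = \left(-5 + 24\right) \left(-2 + \frac{16}{3}\right) 1 \cdot 2 \cdot 0 \left(-4\right) \left(-15\right) = 19 \cdot \frac{10}{3} \cdot 1 \cdot 2 \cdot 0 \left(-15\right) = 19 \cdot \frac{10}{3} \cdot 2 \cdot 0 \left(-15\right) = 19 \cdot \frac{20}{3} \cdot 0 \left(-15\right) = 19 \cdot 0 \left(-15\right) = 19 \cdot 0 = 0$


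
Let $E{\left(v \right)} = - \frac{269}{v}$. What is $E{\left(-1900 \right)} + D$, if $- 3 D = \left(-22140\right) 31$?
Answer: $\frac{434682269}{1900} \approx 2.2878 \cdot 10^{5}$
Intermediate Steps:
$D = 228780$ ($D = - \frac{\left(-22140\right) 31}{3} = \left(- \frac{1}{3}\right) \left(-686340\right) = 228780$)
$E{\left(-1900 \right)} + D = - \frac{269}{-1900} + 228780 = \left(-269\right) \left(- \frac{1}{1900}\right) + 228780 = \frac{269}{1900} + 228780 = \frac{434682269}{1900}$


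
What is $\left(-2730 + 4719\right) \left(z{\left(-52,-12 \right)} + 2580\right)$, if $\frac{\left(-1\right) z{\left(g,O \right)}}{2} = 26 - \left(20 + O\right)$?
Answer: $5060016$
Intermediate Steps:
$z{\left(g,O \right)} = -12 + 2 O$ ($z{\left(g,O \right)} = - 2 \left(26 - \left(20 + O\right)\right) = - 2 \left(6 - O\right) = -12 + 2 O$)
$\left(-2730 + 4719\right) \left(z{\left(-52,-12 \right)} + 2580\right) = \left(-2730 + 4719\right) \left(\left(-12 + 2 \left(-12\right)\right) + 2580\right) = 1989 \left(\left(-12 - 24\right) + 2580\right) = 1989 \left(-36 + 2580\right) = 1989 \cdot 2544 = 5060016$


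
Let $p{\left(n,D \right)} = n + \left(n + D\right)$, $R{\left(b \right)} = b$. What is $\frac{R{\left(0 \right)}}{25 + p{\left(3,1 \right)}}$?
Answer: $0$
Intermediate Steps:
$p{\left(n,D \right)} = D + 2 n$ ($p{\left(n,D \right)} = n + \left(D + n\right) = D + 2 n$)
$\frac{R{\left(0 \right)}}{25 + p{\left(3,1 \right)}} = \frac{1}{25 + \left(1 + 2 \cdot 3\right)} 0 = \frac{1}{25 + \left(1 + 6\right)} 0 = \frac{1}{25 + 7} \cdot 0 = \frac{1}{32} \cdot 0 = 0$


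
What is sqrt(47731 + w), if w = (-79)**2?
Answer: 2*sqrt(13493) ≈ 232.32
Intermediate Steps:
w = 6241
sqrt(47731 + w) = sqrt(47731 + 6241) = sqrt(53972) = 2*sqrt(13493)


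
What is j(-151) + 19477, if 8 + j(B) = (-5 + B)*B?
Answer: 43025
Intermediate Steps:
j(B) = -8 + B*(-5 + B) (j(B) = -8 + (-5 + B)*B = -8 + B*(-5 + B))
j(-151) + 19477 = (-8 + (-151)² - 5*(-151)) + 19477 = (-8 + 22801 + 755) + 19477 = 23548 + 19477 = 43025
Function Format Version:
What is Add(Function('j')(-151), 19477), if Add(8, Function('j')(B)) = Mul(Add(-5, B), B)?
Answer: 43025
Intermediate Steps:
Function('j')(B) = Add(-8, Mul(B, Add(-5, B))) (Function('j')(B) = Add(-8, Mul(Add(-5, B), B)) = Add(-8, Mul(B, Add(-5, B))))
Add(Function('j')(-151), 19477) = Add(Add(-8, Pow(-151, 2), Mul(-5, -151)), 19477) = Add(Add(-8, 22801, 755), 19477) = Add(23548, 19477) = 43025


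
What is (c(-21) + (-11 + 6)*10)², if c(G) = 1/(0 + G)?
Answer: 1104601/441 ≈ 2504.8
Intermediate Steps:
c(G) = 1/G
(c(-21) + (-11 + 6)*10)² = (1/(-21) + (-11 + 6)*10)² = (-1/21 - 5*10)² = (-1/21 - 50)² = (-1051/21)² = 1104601/441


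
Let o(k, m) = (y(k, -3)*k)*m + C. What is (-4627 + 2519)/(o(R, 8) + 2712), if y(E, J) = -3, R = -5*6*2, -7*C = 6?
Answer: -7378/14529 ≈ -0.50781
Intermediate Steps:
C = -6/7 (C = -⅐*6 = -6/7 ≈ -0.85714)
R = -60 (R = -30*2 = -60)
o(k, m) = -6/7 - 3*k*m (o(k, m) = (-3*k)*m - 6/7 = -3*k*m - 6/7 = -6/7 - 3*k*m)
(-4627 + 2519)/(o(R, 8) + 2712) = (-4627 + 2519)/((-6/7 - 3*(-60)*8) + 2712) = -2108/((-6/7 + 1440) + 2712) = -2108/(10074/7 + 2712) = -2108/29058/7 = -2108*7/29058 = -7378/14529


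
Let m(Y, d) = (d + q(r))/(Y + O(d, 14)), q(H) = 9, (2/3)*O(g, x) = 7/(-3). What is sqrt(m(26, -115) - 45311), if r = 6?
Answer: I*sqrt(10196035)/15 ≈ 212.88*I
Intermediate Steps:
O(g, x) = -7/2 (O(g, x) = 3*(7/(-3))/2 = 3*(7*(-1/3))/2 = (3/2)*(-7/3) = -7/2)
m(Y, d) = (9 + d)/(-7/2 + Y) (m(Y, d) = (d + 9)/(Y - 7/2) = (9 + d)/(-7/2 + Y))
sqrt(m(26, -115) - 45311) = sqrt(2*(9 - 115)/(-7 + 2*26) - 45311) = sqrt(2*(-106)/(-7 + 52) - 45311) = sqrt(2*(-106)/45 - 45311) = sqrt(2*(1/45)*(-106) - 45311) = sqrt(-212/45 - 45311) = sqrt(-2039207/45) = I*sqrt(10196035)/15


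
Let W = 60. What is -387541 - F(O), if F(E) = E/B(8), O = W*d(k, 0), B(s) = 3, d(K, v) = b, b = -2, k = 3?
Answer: -387501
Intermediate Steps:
d(K, v) = -2
O = -120 (O = 60*(-2) = -120)
F(E) = E/3
-387541 - F(O) = -387541 - (-120)/3 = -387541 - 1*(-40) = -387541 + 40 = -387501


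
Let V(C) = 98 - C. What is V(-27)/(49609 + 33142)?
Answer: 125/82751 ≈ 0.0015106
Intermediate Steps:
V(-27)/(49609 + 33142) = (98 - 1*(-27))/(49609 + 33142) = (98 + 27)/82751 = 125*(1/82751) = 125/82751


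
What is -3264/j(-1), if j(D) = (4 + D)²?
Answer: -1088/3 ≈ -362.67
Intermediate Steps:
-3264/j(-1) = -3264/(4 - 1)² = -3264/(3²) = -3264/9 = -3264*⅑ = -1088/3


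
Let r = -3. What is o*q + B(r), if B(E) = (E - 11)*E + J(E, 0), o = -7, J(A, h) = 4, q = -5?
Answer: 81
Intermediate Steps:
B(E) = 4 + E*(-11 + E) (B(E) = (E - 11)*E + 4 = (-11 + E)*E + 4 = E*(-11 + E) + 4 = 4 + E*(-11 + E))
o*q + B(r) = -7*(-5) + (4 + (-3)² - 11*(-3)) = 35 + (4 + 9 + 33) = 35 + 46 = 81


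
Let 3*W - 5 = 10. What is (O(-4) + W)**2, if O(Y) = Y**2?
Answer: 441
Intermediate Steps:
W = 5 (W = 5/3 + (1/3)*10 = 5/3 + 10/3 = 5)
(O(-4) + W)**2 = ((-4)**2 + 5)**2 = (16 + 5)**2 = 21**2 = 441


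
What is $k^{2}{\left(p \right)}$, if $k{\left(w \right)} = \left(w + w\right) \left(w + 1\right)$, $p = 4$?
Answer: $1600$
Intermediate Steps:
$k{\left(w \right)} = 2 w \left(1 + w\right)$
$k^{2}{\left(p \right)} = \left(2 \cdot 4 \left(1 + 4\right)\right)^{2} = \left(2 \cdot 4 \cdot 5\right)^{2} = 40^{2} = 1600$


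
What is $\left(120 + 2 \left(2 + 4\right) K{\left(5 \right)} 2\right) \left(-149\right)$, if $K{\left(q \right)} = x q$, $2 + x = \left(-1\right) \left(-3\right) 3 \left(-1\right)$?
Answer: $178800$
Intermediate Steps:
$x = -11$ ($x = -2 + \left(-1\right) \left(-3\right) 3 \left(-1\right) = -2 + 3 \cdot 3 \left(-1\right) = -2 + 9 \left(-1\right) = -2 - 9 = -11$)
$K{\left(q \right)} = - 11 q$
$\left(120 + 2 \left(2 + 4\right) K{\left(5 \right)} 2\right) \left(-149\right) = \left(120 + 2 \left(2 + 4\right) \left(\left(-11\right) 5\right) 2\right) \left(-149\right) = \left(120 + 2 \cdot 6 \left(-55\right) 2\right) \left(-149\right) = \left(120 + 12 \left(-55\right) 2\right) \left(-149\right) = \left(120 - 1320\right) \left(-149\right) = \left(-1200\right) \left(-149\right) = 178800$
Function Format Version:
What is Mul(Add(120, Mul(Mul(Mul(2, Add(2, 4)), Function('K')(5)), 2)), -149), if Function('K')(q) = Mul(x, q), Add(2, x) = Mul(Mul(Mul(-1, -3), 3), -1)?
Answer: 178800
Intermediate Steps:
x = -11 (x = Add(-2, Mul(Mul(Mul(-1, -3), 3), -1)) = Add(-2, Mul(Mul(3, 3), -1)) = Add(-2, Mul(9, -1)) = Add(-2, -9) = -11)
Function('K')(q) = Mul(-11, q)
Mul(Add(120, Mul(Mul(Mul(2, Add(2, 4)), Function('K')(5)), 2)), -149) = Mul(Add(120, Mul(Mul(Mul(2, Add(2, 4)), Mul(-11, 5)), 2)), -149) = Mul(Add(120, Mul(Mul(Mul(2, 6), -55), 2)), -149) = Mul(Add(120, Mul(Mul(12, -55), 2)), -149) = Mul(Add(120, Mul(-660, 2)), -149) = Mul(Add(120, -1320), -149) = Mul(-1200, -149) = 178800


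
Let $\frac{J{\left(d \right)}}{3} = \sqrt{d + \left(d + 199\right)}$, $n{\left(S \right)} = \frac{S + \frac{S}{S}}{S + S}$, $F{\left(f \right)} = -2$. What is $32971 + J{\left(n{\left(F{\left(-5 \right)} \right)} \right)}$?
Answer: $32971 + \frac{3 \sqrt{798}}{2} \approx 33013.0$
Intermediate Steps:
$n{\left(S \right)} = \frac{1 + S}{2 S}$ ($n{\left(S \right)} = \frac{S + 1}{2 S} = \left(1 + S\right) \frac{1}{2 S} = \frac{1 + S}{2 S}$)
$J{\left(d \right)} = 3 \sqrt{199 + 2 d}$ ($J{\left(d \right)} = 3 \sqrt{d + \left(d + 199\right)} = 3 \sqrt{d + \left(199 + d\right)} = 3 \sqrt{199 + 2 d}$)
$32971 + J{\left(n{\left(F{\left(-5 \right)} \right)} \right)} = 32971 + 3 \sqrt{199 + 2 \frac{1 - 2}{2 \left(-2\right)}} = 32971 + 3 \sqrt{199 + 2 \cdot \frac{1}{2} \left(- \frac{1}{2}\right) \left(-1\right)} = 32971 + 3 \sqrt{199 + 2 \cdot \frac{1}{4}} = 32971 + 3 \sqrt{199 + \frac{1}{2}} = 32971 + 3 \sqrt{\frac{399}{2}} = 32971 + 3 \frac{\sqrt{798}}{2} = 32971 + \frac{3 \sqrt{798}}{2}$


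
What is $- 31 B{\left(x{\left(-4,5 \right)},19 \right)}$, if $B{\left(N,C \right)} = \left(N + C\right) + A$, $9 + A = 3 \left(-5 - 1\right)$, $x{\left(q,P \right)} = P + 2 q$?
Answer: $341$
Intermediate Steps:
$A = -27$ ($A = -9 + 3 \left(-5 - 1\right) = -9 + 3 \left(-6\right) = -9 - 18 = -27$)
$B{\left(N,C \right)} = -27 + C + N$ ($B{\left(N,C \right)} = \left(N + C\right) - 27 = \left(C + N\right) - 27 = -27 + C + N$)
$- 31 B{\left(x{\left(-4,5 \right)},19 \right)} = - 31 \left(-27 + 19 + \left(5 + 2 \left(-4\right)\right)\right) = - 31 \left(-27 + 19 + \left(5 - 8\right)\right) = - 31 \left(-27 + 19 - 3\right) = \left(-31\right) \left(-11\right) = 341$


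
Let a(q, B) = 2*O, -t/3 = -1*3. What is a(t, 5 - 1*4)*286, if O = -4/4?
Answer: -572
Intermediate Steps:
O = -1 (O = -4*¼ = -1)
t = 9 (t = -(-3)*3 = -3*(-3) = 9)
a(q, B) = -2 (a(q, B) = 2*(-1) = -2)
a(t, 5 - 1*4)*286 = -2*286 = -572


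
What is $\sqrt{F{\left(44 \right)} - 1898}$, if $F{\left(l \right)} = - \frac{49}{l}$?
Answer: $\frac{i \sqrt{919171}}{22} \approx 43.579 i$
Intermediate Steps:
$\sqrt{F{\left(44 \right)} - 1898} = \sqrt{- \frac{49}{44} - 1898} = \sqrt{- \frac{83561}{44}} = \frac{i \sqrt{919171}}{22}$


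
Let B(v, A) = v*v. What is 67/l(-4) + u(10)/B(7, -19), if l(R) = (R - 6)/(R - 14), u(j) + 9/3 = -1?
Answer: 29527/245 ≈ 120.52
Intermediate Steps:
B(v, A) = v**2
u(j) = -4 (u(j) = -3 - 1 = -4)
l(R) = (-6 + R)/(-14 + R)
67/l(-4) + u(10)/B(7, -19) = 67/(((-6 - 4)/(-14 - 4))) - 4/(7**2) = 67/((-10/(-18))) - 4/49 = 67/((-1/18*(-10))) - 4*1/49 = 67/(5/9) - 4/49 = 67*(9/5) - 4/49 = 603/5 - 4/49 = 29527/245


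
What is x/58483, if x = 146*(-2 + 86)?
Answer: 12264/58483 ≈ 0.20970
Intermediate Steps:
x = 12264 (x = 146*84 = 12264)
x/58483 = 12264/58483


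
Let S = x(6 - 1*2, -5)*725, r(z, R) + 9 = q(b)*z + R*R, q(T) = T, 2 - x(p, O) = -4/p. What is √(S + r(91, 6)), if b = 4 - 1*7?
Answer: √1929 ≈ 43.920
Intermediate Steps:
b = -3 (b = 4 - 7 = -3)
x(p, O) = 2 + 4/p (x(p, O) = 2 - (-4)/p = 2 + 4/p)
r(z, R) = -9 + R² - 3*z (r(z, R) = -9 + (-3*z + R*R) = -9 + (-3*z + R²) = -9 + (R² - 3*z) = -9 + R² - 3*z)
S = 2175 (S = (2 + 4/(6 - 1*2))*725 = (2 + 4/(6 - 2))*725 = (2 + 4/4)*725 = (2 + 4*(¼))*725 = (2 + 1)*725 = 3*725 = 2175)
√(S + r(91, 6)) = √(2175 + (-9 + 6² - 3*91)) = √(2175 + (-9 + 36 - 273)) = √(2175 - 246) = √1929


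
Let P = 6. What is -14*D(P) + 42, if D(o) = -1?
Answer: 56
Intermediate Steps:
-14*D(P) + 42 = -14*(-1) + 42 = 14 + 42 = 56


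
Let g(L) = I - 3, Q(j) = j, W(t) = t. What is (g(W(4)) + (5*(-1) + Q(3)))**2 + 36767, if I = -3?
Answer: 36831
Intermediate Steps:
g(L) = -6 (g(L) = -3 - 3 = -6)
(g(W(4)) + (5*(-1) + Q(3)))**2 + 36767 = (-6 + (5*(-1) + 3))**2 + 36767 = (-6 + (-5 + 3))**2 + 36767 = (-6 - 2)**2 + 36767 = (-8)**2 + 36767 = 64 + 36767 = 36831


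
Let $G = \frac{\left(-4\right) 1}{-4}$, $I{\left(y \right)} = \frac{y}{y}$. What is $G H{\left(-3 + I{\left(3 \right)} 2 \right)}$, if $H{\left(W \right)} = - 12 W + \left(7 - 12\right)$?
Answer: $7$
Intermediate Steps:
$I{\left(y \right)} = 1$
$H{\left(W \right)} = -5 - 12 W$ ($H{\left(W \right)} = - 12 W - 5 = -5 - 12 W$)
$G = 1$ ($G = \left(-4\right) \left(- \frac{1}{4}\right) = 1$)
$G H{\left(-3 + I{\left(3 \right)} 2 \right)} = 1 \left(-5 - 12 \left(-3 + 1 \cdot 2\right)\right) = 1 \left(-5 - 12 \left(-3 + 2\right)\right) = 1 \left(-5 - -12\right) = 1 \left(-5 + 12\right) = 1 \cdot 7 = 7$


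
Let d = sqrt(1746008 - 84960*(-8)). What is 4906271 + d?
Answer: 4906271 + 2*sqrt(606422) ≈ 4.9078e+6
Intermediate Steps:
d = 2*sqrt(606422) (d = sqrt(1746008 + 679680) = sqrt(2425688) = 2*sqrt(606422) ≈ 1557.5)
4906271 + d = 4906271 + 2*sqrt(606422)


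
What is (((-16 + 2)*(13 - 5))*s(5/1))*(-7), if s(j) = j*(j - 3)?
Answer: 7840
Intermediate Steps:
s(j) = j*(-3 + j)
(((-16 + 2)*(13 - 5))*s(5/1))*(-7) = (((-16 + 2)*(13 - 5))*((5/1)*(-3 + 5/1)))*(-7) = ((-14*8)*((5*1)*(-3 + 5*1)))*(-7) = -560*(-3 + 5)*(-7) = -560*2*(-7) = -112*10*(-7) = -1120*(-7) = 7840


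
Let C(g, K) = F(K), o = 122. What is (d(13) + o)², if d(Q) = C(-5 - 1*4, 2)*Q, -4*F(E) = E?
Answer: 53361/4 ≈ 13340.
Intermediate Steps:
F(E) = -E/4
C(g, K) = -K/4
d(Q) = -Q/2 (d(Q) = (-¼*2)*Q = -Q/2)
(d(13) + o)² = (-½*13 + 122)² = (-13/2 + 122)² = (231/2)² = 53361/4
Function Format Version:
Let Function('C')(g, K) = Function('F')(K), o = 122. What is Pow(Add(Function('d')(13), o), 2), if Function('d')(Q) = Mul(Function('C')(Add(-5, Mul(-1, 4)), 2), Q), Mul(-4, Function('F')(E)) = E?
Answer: Rational(53361, 4) ≈ 13340.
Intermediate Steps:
Function('F')(E) = Mul(Rational(-1, 4), E)
Function('C')(g, K) = Mul(Rational(-1, 4), K)
Function('d')(Q) = Mul(Rational(-1, 2), Q) (Function('d')(Q) = Mul(Mul(Rational(-1, 4), 2), Q) = Mul(Rational(-1, 2), Q))
Pow(Add(Function('d')(13), o), 2) = Pow(Add(Mul(Rational(-1, 2), 13), 122), 2) = Pow(Add(Rational(-13, 2), 122), 2) = Pow(Rational(231, 2), 2) = Rational(53361, 4)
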